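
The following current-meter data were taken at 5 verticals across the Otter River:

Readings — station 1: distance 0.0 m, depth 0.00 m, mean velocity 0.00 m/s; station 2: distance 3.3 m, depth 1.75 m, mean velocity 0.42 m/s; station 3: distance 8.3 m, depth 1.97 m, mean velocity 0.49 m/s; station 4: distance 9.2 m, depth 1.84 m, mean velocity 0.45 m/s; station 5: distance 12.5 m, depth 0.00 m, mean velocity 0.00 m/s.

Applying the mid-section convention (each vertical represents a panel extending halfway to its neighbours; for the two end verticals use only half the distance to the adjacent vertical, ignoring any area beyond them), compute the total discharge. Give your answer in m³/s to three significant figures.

w_2 = (8.3 − 0.0)/2 = 4.15 m; q_2 = 0.42 × 1.75 × 4.15 = 3.050 m³/s
w_3 = (9.2 − 3.3)/2 = 2.95 m; q_3 = 0.49 × 1.97 × 2.95 = 2.848 m³/s
w_4 = (12.5 − 8.3)/2 = 2.1 m; q_4 = 0.45 × 1.84 × 2.1 = 1.739 m³/s
Stations 1, 5 contribute zero (depth or velocity is 0).
Q = Σ qᵢ = 7.637 m³/s

7.64 m³/s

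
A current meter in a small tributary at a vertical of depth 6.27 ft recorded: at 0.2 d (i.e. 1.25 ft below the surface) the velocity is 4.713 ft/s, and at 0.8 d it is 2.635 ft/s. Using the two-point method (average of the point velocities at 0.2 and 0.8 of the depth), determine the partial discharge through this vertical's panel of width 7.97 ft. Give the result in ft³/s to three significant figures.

v̄ = (4.713 + 2.635) / 2 = 3.674 ft/s
q = v̄ × d × w = 3.674 × 6.27 × 7.97 = 183.6 ft³/s

184 ft³/s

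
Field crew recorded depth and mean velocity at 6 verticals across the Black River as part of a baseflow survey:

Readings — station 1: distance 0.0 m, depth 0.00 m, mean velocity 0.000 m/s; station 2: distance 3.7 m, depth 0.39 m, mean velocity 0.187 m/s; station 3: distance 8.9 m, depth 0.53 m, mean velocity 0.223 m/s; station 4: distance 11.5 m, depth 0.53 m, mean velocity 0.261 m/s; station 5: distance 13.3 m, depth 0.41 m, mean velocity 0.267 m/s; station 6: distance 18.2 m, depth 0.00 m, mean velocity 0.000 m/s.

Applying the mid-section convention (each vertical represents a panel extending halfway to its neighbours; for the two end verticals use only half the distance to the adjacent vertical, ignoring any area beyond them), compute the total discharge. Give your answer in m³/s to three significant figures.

w_2 = (8.9 − 0.0)/2 = 4.45 m; q_2 = 0.187 × 0.39 × 4.45 = 0.3245 m³/s
w_3 = (11.5 − 3.7)/2 = 3.9 m; q_3 = 0.223 × 0.53 × 3.9 = 0.4609 m³/s
w_4 = (13.3 − 8.9)/2 = 2.2 m; q_4 = 0.261 × 0.53 × 2.2 = 0.3043 m³/s
w_5 = (18.2 − 11.5)/2 = 3.35 m; q_5 = 0.267 × 0.41 × 3.35 = 0.3667 m³/s
Stations 1, 6 contribute zero (depth or velocity is 0).
Q = Σ qᵢ = 1.457 m³/s

1.46 m³/s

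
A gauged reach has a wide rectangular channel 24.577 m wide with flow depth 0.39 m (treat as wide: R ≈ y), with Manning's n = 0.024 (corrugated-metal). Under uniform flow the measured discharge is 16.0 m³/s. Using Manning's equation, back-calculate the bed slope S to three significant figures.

0.00563

A = b·y = 24.577 × 0.39 = 9.585 m²
Wide channel: R ≈ y = 0.39 m
S = (Q·n / (1·A·R^(2/3)))² = (16.0×0.024 / (1×9.585×0.5338))² = 0.005633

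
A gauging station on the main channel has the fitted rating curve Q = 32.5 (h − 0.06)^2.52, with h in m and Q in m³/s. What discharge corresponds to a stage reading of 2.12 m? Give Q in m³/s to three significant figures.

Q = 32.5 × (2.12 − 0.06)^2.52 = 32.5 × 2.06^2.52 = 200.8 m³/s

201 m³/s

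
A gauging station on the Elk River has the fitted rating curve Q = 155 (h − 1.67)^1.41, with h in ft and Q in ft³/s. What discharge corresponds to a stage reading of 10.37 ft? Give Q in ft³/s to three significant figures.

3270 ft³/s

Q = 155 × (10.37 − 1.67)^1.41 = 155 × 8.7^1.41 = 3274 ft³/s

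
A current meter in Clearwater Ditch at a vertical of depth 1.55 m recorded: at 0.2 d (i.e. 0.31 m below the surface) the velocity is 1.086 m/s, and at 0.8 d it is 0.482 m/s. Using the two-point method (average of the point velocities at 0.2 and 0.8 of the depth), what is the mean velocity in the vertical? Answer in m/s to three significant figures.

v̄ = (1.086 + 0.482) / 2 = 0.7840 m/s

0.784 m/s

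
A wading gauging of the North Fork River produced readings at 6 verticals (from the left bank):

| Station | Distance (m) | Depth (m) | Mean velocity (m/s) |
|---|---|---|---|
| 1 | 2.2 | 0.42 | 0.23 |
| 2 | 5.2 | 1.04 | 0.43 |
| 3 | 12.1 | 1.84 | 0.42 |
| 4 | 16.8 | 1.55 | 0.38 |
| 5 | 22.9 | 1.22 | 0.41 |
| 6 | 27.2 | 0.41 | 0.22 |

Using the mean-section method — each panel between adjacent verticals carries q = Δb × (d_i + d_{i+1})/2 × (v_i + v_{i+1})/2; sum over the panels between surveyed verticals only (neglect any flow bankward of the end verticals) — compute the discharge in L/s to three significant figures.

12600 L/s

Panel 1-2: Δb = 3 m, d̄ = (0.42+1.04)/2 = 0.73, v̄ = (0.23+0.43)/2 = 0.33 → q = 3×0.73×0.33 = 0.7227 m³/s
Panel 2-3: Δb = 6.9 m, d̄ = (1.04+1.84)/2 = 1.44, v̄ = (0.43+0.42)/2 = 0.425 → q = 6.9×1.44×0.425 = 4.223 m³/s
Panel 3-4: Δb = 4.7 m, d̄ = (1.84+1.55)/2 = 1.695, v̄ = (0.42+0.38)/2 = 0.4 → q = 4.7×1.695×0.4 = 3.187 m³/s
Panel 4-5: Δb = 6.1 m, d̄ = (1.55+1.22)/2 = 1.385, v̄ = (0.38+0.41)/2 = 0.395 → q = 6.1×1.385×0.395 = 3.337 m³/s
Panel 5-6: Δb = 4.3 m, d̄ = (1.22+0.41)/2 = 0.815, v̄ = (0.41+0.22)/2 = 0.315 → q = 4.3×0.815×0.315 = 1.104 m³/s
Q = Σ q = 12.57 m³/s
= 12.57 × 1000 = 12570 L/s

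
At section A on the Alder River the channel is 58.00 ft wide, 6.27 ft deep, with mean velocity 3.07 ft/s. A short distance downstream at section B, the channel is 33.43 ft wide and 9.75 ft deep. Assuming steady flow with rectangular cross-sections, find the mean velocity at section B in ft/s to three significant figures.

3.43 ft/s

Q = A₁V₁ = (58.00×6.27) × 3.07 = 1116 ft³/s
A₂ = 33.43 × 9.75 = 325.9 ft²
V₂ = Q/A₂ = 1116/325.9 = 3.425 ft/s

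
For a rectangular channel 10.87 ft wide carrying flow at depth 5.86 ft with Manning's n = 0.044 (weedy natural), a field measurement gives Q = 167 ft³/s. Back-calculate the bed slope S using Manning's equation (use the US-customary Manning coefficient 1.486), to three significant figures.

A = b·y = 10.87 × 5.86 = 63.70 ft²
P = b + 2y = 10.87 + 2×5.86 = 22.59 ft
R = A/P = 63.70/22.59 = 2.820 ft
S = (Q·n / (1.486·A·R^(2/3)))² = (167×0.044 / (1.486×63.70×1.996))² = 0.001513

0.00151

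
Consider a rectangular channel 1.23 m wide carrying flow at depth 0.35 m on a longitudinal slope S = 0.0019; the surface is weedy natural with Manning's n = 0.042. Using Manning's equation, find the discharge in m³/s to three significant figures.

A = b·y = 1.23 × 0.35 = 0.4305 m²
P = b + 2y = 1.23 + 2×0.35 = 1.930 m
R = A/P = 0.4305/1.930 = 0.2231 m
Q = (1/n)·A·R^(2/3)·S^(1/2) = (1/0.042) × 0.4305 × 0.2231^(2/3) × 0.0019^(1/2) = 0.1643 m³/s

0.164 m³/s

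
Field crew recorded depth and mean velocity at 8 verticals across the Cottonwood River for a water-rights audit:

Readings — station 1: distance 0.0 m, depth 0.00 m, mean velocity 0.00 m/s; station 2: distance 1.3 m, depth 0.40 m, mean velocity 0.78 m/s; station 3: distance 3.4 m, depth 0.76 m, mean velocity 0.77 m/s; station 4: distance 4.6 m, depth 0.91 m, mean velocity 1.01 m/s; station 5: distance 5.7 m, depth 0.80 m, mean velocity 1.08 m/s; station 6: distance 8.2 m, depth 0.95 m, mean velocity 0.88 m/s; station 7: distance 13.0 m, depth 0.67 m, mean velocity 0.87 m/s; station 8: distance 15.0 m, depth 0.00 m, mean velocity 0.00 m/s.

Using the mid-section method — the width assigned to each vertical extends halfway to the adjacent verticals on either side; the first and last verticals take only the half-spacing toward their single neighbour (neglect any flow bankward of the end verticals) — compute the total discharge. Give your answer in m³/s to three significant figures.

w_2 = (3.4 − 0.0)/2 = 1.7 m; q_2 = 0.78 × 0.40 × 1.7 = 0.5304 m³/s
w_3 = (4.6 − 1.3)/2 = 1.65 m; q_3 = 0.77 × 0.76 × 1.65 = 0.9656 m³/s
w_4 = (5.7 − 3.4)/2 = 1.15 m; q_4 = 1.01 × 0.91 × 1.15 = 1.057 m³/s
w_5 = (8.2 − 4.6)/2 = 1.8 m; q_5 = 1.08 × 0.80 × 1.8 = 1.555 m³/s
w_6 = (13.0 − 5.7)/2 = 3.65 m; q_6 = 0.88 × 0.95 × 3.65 = 3.051 m³/s
w_7 = (15.0 − 8.2)/2 = 3.4 m; q_7 = 0.87 × 0.67 × 3.4 = 1.982 m³/s
Stations 1, 8 contribute zero (depth or velocity is 0).
Q = Σ qᵢ = 9.141 m³/s

9.14 m³/s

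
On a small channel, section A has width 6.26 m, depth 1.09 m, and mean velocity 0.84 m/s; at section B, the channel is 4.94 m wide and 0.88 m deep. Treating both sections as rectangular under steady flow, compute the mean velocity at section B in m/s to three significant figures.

Q = A₁V₁ = (6.26×1.09) × 0.84 = 5.732 m³/s
A₂ = 4.94 × 0.88 = 4.347 m²
V₂ = Q/A₂ = 5.732/4.347 = 1.318 m/s

1.32 m/s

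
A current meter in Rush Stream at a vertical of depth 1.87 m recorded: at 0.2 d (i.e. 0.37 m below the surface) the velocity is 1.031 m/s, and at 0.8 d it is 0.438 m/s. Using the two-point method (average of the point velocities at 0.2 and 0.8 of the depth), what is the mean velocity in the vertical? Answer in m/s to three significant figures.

0.735 m/s

v̄ = (1.031 + 0.438) / 2 = 0.7345 m/s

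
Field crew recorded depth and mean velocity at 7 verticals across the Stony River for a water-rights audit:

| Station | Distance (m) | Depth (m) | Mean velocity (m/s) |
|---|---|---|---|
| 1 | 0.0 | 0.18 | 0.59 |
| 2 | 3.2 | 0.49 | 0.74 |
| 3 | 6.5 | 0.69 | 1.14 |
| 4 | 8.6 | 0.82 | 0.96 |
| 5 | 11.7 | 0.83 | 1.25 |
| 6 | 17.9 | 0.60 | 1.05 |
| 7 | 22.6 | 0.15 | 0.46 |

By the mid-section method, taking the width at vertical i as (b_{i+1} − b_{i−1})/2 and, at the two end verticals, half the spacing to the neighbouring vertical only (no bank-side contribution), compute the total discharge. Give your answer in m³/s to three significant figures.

13.9 m³/s

w_1 = (3.2 − 0.0)/2 = 1.6 m; q_1 = 0.59 × 0.18 × 1.6 = 0.1699 m³/s
w_2 = (6.5 − 0.0)/2 = 3.25 m; q_2 = 0.74 × 0.49 × 3.25 = 1.178 m³/s
w_3 = (8.6 − 3.2)/2 = 2.7 m; q_3 = 1.14 × 0.69 × 2.7 = 2.124 m³/s
w_4 = (11.7 − 6.5)/2 = 2.6 m; q_4 = 0.96 × 0.82 × 2.6 = 2.047 m³/s
w_5 = (17.9 − 8.6)/2 = 4.65 m; q_5 = 1.25 × 0.83 × 4.65 = 4.824 m³/s
w_6 = (22.6 − 11.7)/2 = 5.45 m; q_6 = 1.05 × 0.60 × 5.45 = 3.434 m³/s
w_7 = (22.6 − 17.9)/2 = 2.35 m; q_7 = 0.46 × 0.15 × 2.35 = 0.1622 m³/s
Q = Σ qᵢ = 13.94 m³/s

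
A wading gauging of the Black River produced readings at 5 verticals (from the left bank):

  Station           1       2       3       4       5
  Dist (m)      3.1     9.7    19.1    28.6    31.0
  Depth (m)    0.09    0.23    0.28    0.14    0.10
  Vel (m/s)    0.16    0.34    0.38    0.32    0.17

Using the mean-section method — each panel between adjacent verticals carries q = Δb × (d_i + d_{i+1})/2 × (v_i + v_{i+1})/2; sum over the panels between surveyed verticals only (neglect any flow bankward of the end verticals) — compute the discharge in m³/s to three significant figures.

Panel 1-2: Δb = 6.6 m, d̄ = (0.09+0.23)/2 = 0.16, v̄ = (0.16+0.34)/2 = 0.25 → q = 6.6×0.16×0.25 = 0.2640 m³/s
Panel 2-3: Δb = 9.4 m, d̄ = (0.23+0.28)/2 = 0.255, v̄ = (0.34+0.38)/2 = 0.36 → q = 9.4×0.255×0.36 = 0.8629 m³/s
Panel 3-4: Δb = 9.5 m, d̄ = (0.28+0.14)/2 = 0.21, v̄ = (0.38+0.32)/2 = 0.35 → q = 9.5×0.21×0.35 = 0.6983 m³/s
Panel 4-5: Δb = 2.4 m, d̄ = (0.14+0.10)/2 = 0.12, v̄ = (0.32+0.17)/2 = 0.245 → q = 2.4×0.12×0.245 = 0.07056 m³/s
Q = Σ q = 1.896 m³/s

1.90 m³/s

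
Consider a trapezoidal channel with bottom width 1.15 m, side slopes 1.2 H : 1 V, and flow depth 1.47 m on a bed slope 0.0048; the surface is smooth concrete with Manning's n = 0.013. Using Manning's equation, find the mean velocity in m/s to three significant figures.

4.38 m/s

A = (b + z·y)·y = (1.15 + 1.2×1.47)×1.47 = 4.284 m²
P = b + 2y√(1+z²) = 1.15 + 2×1.47×√(1+1.2²) = 5.742 m
R = A/P = 4.284/5.742 = 0.7460 m
Q = (1/n)·A·R^(2/3)·S^(1/2) = (1/0.013) × 4.284 × 0.7460^(2/3) × 0.0048^(1/2) = 18.78 m³/s
V = Q/A = 18.78/4.284 = 4.383 m/s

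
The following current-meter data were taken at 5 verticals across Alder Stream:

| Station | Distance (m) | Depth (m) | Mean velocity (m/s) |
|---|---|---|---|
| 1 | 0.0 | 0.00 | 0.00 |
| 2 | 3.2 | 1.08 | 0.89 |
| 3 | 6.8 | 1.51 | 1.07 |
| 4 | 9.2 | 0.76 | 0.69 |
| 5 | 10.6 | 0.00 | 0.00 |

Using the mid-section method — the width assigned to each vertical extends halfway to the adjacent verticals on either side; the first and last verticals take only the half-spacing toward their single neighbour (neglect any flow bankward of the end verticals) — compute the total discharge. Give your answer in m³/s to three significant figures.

w_2 = (6.8 − 0.0)/2 = 3.4 m; q_2 = 0.89 × 1.08 × 3.4 = 3.268 m³/s
w_3 = (9.2 − 3.2)/2 = 3 m; q_3 = 1.07 × 1.51 × 3 = 4.847 m³/s
w_4 = (10.6 − 6.8)/2 = 1.9 m; q_4 = 0.69 × 0.76 × 1.9 = 0.9964 m³/s
Stations 1, 5 contribute zero (depth or velocity is 0).
Q = Σ qᵢ = 9.112 m³/s

9.11 m³/s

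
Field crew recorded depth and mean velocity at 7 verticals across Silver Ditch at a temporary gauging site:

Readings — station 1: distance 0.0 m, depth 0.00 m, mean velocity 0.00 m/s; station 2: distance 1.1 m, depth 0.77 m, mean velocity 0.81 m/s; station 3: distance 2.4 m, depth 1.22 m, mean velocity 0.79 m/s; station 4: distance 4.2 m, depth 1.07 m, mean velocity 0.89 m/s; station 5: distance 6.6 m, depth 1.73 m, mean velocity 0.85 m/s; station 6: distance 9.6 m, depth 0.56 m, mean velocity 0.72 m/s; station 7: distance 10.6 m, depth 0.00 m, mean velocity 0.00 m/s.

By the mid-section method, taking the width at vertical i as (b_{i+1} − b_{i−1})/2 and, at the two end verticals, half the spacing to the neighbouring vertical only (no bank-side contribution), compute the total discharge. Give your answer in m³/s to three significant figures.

9.02 m³/s

w_2 = (2.4 − 0.0)/2 = 1.2 m; q_2 = 0.81 × 0.77 × 1.2 = 0.7484 m³/s
w_3 = (4.2 − 1.1)/2 = 1.55 m; q_3 = 0.79 × 1.22 × 1.55 = 1.494 m³/s
w_4 = (6.6 − 2.4)/2 = 2.1 m; q_4 = 0.89 × 1.07 × 2.1 = 2.000 m³/s
w_5 = (9.6 − 4.2)/2 = 2.7 m; q_5 = 0.85 × 1.73 × 2.7 = 3.970 m³/s
w_6 = (10.6 − 6.6)/2 = 2 m; q_6 = 0.72 × 0.56 × 2 = 0.8064 m³/s
Stations 1, 7 contribute zero (depth or velocity is 0).
Q = Σ qᵢ = 9.019 m³/s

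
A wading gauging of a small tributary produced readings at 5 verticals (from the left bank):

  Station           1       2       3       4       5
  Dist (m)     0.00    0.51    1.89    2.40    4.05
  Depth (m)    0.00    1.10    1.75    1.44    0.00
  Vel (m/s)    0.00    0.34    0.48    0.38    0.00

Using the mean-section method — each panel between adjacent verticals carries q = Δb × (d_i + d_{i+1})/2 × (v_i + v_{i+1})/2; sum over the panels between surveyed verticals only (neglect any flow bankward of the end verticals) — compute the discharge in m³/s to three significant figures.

Panel 1-2: Δb = 0.51 m, d̄ = (0.00+1.10)/2 = 0.55, v̄ = (0.00+0.34)/2 = 0.17 → q = 0.51×0.55×0.17 = 0.04769 m³/s
Panel 2-3: Δb = 1.38 m, d̄ = (1.10+1.75)/2 = 1.425, v̄ = (0.34+0.48)/2 = 0.41 → q = 1.38×1.425×0.41 = 0.8063 m³/s
Panel 3-4: Δb = 0.51 m, d̄ = (1.75+1.44)/2 = 1.595, v̄ = (0.48+0.38)/2 = 0.43 → q = 0.51×1.595×0.43 = 0.3498 m³/s
Panel 4-5: Δb = 1.65 m, d̄ = (1.44+0.00)/2 = 0.72, v̄ = (0.38+0.00)/2 = 0.19 → q = 1.65×0.72×0.19 = 0.2257 m³/s
Q = Σ q = 1.429 m³/s

1.43 m³/s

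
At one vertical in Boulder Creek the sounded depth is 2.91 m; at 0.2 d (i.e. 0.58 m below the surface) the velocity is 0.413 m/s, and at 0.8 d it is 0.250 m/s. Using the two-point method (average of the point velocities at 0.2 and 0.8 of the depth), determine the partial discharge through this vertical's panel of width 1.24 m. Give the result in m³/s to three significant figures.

v̄ = (0.413 + 0.250) / 2 = 0.3315 m/s
q = v̄ × d × w = 0.3315 × 2.91 × 1.24 = 1.196 m³/s

1.20 m³/s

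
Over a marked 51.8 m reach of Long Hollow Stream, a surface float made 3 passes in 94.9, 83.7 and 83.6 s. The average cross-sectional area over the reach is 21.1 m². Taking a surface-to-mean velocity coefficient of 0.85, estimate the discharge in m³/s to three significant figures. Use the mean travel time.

10.6 m³/s

t̄ = (94.9 + 83.7 + 83.6) / 3 = 87.4 s
v_surface = L / t̄ = 51.8 / 87.4 = 0.5927 m/s
v_mean = 0.85 × 0.5927 = 0.5038 m/s
Q = A × v_mean = 21.1 × 0.5038 = 10.63 m³/s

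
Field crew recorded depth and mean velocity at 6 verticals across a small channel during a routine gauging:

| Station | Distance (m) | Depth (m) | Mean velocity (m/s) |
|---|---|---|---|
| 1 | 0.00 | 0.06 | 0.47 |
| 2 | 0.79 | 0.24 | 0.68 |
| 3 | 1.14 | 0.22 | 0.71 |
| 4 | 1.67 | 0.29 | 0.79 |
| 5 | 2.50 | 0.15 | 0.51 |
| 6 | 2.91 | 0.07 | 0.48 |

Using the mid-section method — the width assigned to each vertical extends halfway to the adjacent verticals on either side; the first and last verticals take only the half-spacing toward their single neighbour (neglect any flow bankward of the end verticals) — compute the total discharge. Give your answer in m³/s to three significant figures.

w_1 = (0.79 − 0.00)/2 = 0.395 m; q_1 = 0.47 × 0.06 × 0.395 = 0.01114 m³/s
w_2 = (1.14 − 0.00)/2 = 0.57 m; q_2 = 0.68 × 0.24 × 0.57 = 0.09302 m³/s
w_3 = (1.67 − 0.79)/2 = 0.44 m; q_3 = 0.71 × 0.22 × 0.44 = 0.06873 m³/s
w_4 = (2.50 − 1.14)/2 = 0.68 m; q_4 = 0.79 × 0.29 × 0.68 = 0.1558 m³/s
w_5 = (2.91 − 1.67)/2 = 0.62 m; q_5 = 0.51 × 0.15 × 0.62 = 0.04743 m³/s
w_6 = (2.91 − 2.50)/2 = 0.205 m; q_6 = 0.48 × 0.07 × 0.205 = 0.006888 m³/s
Q = Σ qᵢ = 0.3830 m³/s

0.383 m³/s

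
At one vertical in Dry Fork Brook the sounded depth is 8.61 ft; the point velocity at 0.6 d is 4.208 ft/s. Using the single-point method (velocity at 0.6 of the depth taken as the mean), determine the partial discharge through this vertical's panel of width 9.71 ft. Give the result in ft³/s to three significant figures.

v̄ = v₀.₆ = 4.208 ft/s
q = v̄ × d × w = 4.208 × 8.61 × 9.71 = 351.8 ft³/s

352 ft³/s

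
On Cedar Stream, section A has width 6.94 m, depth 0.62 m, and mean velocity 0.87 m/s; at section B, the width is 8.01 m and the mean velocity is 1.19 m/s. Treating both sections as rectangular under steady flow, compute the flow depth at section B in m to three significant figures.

Q = A₁V₁ = (6.94×0.62) × 0.87 = 3.743 m³/s
d₂ = Q/(b₂ V₂) = 3.743/(8.01×1.19) = 0.3927 m

0.393 m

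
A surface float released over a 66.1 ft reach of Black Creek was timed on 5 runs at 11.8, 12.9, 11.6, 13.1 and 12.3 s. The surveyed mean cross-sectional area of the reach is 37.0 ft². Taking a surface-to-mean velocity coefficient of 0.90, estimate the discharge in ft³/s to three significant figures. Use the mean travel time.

178 ft³/s

t̄ = (11.8 + 12.9 + 11.6 + 13.1 + 12.3) / 5 = 12.34 s
v_surface = L / t̄ = 66.1 / 12.34 = 5.357 ft/s
v_mean = 0.90 × 5.357 = 4.821 ft/s
Q = A × v_mean = 37.0 × 4.821 = 178.4 ft³/s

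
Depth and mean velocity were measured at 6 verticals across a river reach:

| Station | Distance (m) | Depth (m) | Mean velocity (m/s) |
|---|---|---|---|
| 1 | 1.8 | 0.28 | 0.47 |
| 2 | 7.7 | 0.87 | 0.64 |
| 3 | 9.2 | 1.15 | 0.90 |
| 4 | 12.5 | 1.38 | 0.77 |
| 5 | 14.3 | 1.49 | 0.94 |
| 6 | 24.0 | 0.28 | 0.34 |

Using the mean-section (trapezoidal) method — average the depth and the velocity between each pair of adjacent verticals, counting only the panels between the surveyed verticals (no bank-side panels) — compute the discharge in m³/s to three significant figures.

14.2 m³/s

Panel 1-2: Δb = 5.9 m, d̄ = (0.28+0.87)/2 = 0.575, v̄ = (0.47+0.64)/2 = 0.555 → q = 5.9×0.575×0.555 = 1.883 m³/s
Panel 2-3: Δb = 1.5 m, d̄ = (0.87+1.15)/2 = 1.01, v̄ = (0.64+0.90)/2 = 0.77 → q = 1.5×1.01×0.77 = 1.167 m³/s
Panel 3-4: Δb = 3.3 m, d̄ = (1.15+1.38)/2 = 1.265, v̄ = (0.90+0.77)/2 = 0.835 → q = 3.3×1.265×0.835 = 3.486 m³/s
Panel 4-5: Δb = 1.8 m, d̄ = (1.38+1.49)/2 = 1.435, v̄ = (0.77+0.94)/2 = 0.855 → q = 1.8×1.435×0.855 = 2.208 m³/s
Panel 5-6: Δb = 9.7 m, d̄ = (1.49+0.28)/2 = 0.885, v̄ = (0.94+0.34)/2 = 0.64 → q = 9.7×0.885×0.64 = 5.494 m³/s
Q = Σ q = 14.24 m³/s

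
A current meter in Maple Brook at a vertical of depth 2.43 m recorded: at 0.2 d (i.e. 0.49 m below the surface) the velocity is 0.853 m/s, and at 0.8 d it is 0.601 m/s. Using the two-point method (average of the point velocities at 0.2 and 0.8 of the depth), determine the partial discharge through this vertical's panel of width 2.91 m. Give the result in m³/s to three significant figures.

5.14 m³/s

v̄ = (0.853 + 0.601) / 2 = 0.7270 m/s
q = v̄ × d × w = 0.7270 × 2.43 × 2.91 = 5.141 m³/s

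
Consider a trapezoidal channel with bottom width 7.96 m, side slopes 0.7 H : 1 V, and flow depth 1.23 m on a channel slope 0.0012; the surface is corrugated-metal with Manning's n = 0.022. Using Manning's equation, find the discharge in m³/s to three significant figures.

A = (b + z·y)·y = (7.96 + 0.7×1.23)×1.23 = 10.85 m²
P = b + 2y√(1+z²) = 7.96 + 2×1.23×√(1+0.7²) = 10.96 m
R = A/P = 10.85/10.96 = 0.9897 m
Q = (1/n)·A·R^(2/3)·S^(1/2) = (1/0.022) × 10.85 × 0.9897^(2/3) × 0.0012^(1/2) = 16.97 m³/s

17.0 m³/s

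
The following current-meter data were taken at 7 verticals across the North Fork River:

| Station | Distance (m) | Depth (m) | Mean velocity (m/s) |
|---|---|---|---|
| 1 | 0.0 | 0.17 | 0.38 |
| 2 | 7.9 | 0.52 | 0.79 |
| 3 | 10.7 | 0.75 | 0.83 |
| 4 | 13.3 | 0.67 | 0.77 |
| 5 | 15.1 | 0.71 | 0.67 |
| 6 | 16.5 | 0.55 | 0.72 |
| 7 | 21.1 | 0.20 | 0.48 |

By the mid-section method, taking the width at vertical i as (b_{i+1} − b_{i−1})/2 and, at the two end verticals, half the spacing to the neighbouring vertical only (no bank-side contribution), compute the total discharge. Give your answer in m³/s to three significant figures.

w_1 = (7.9 − 0.0)/2 = 3.95 m; q_1 = 0.38 × 0.17 × 3.95 = 0.2552 m³/s
w_2 = (10.7 − 0.0)/2 = 5.35 m; q_2 = 0.79 × 0.52 × 5.35 = 2.198 m³/s
w_3 = (13.3 − 7.9)/2 = 2.7 m; q_3 = 0.83 × 0.75 × 2.7 = 1.681 m³/s
w_4 = (15.1 − 10.7)/2 = 2.2 m; q_4 = 0.77 × 0.67 × 2.2 = 1.135 m³/s
w_5 = (16.5 − 13.3)/2 = 1.6 m; q_5 = 0.67 × 0.71 × 1.6 = 0.7611 m³/s
w_6 = (21.1 − 15.1)/2 = 3 m; q_6 = 0.72 × 0.55 × 3 = 1.188 m³/s
w_7 = (21.1 − 16.5)/2 = 2.3 m; q_7 = 0.48 × 0.20 × 2.3 = 0.2208 m³/s
Q = Σ qᵢ = 7.439 m³/s

7.44 m³/s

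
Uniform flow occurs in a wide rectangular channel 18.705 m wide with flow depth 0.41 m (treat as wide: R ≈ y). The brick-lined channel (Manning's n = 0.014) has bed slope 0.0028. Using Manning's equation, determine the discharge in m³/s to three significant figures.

16.0 m³/s

A = b·y = 18.705 × 0.41 = 7.669 m²
Wide channel: R ≈ y = 0.41 m
Q = (1/n)·A·R^(2/3)·S^(1/2) = (1/0.014) × 7.669 × 0.4100^(2/3) × 0.0028^(1/2) = 16.00 m³/s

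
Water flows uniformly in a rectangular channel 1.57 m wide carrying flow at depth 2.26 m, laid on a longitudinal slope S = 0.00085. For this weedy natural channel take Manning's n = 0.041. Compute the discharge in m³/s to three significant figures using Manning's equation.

1.76 m³/s

A = b·y = 1.57 × 2.26 = 3.548 m²
P = b + 2y = 1.57 + 2×2.26 = 6.090 m
R = A/P = 3.548/6.090 = 0.5826 m
Q = (1/n)·A·R^(2/3)·S^(1/2) = (1/0.041) × 3.548 × 0.5826^(2/3) × 0.00085^(1/2) = 1.760 m³/s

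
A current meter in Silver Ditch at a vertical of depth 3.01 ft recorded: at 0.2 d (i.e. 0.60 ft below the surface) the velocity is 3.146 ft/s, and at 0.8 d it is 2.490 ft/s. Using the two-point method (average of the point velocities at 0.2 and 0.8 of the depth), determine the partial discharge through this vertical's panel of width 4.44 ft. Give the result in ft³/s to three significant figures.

v̄ = (3.146 + 2.490) / 2 = 2.818 ft/s
q = v̄ × d × w = 2.818 × 3.01 × 4.44 = 37.66 ft³/s

37.7 ft³/s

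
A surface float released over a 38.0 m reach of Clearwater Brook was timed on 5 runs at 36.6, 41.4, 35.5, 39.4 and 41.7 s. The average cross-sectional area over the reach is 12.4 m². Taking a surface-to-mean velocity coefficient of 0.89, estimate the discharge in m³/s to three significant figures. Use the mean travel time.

10.8 m³/s

t̄ = (36.6 + 41.4 + 35.5 + 39.4 + 41.7) / 5 = 38.92 s
v_surface = L / t̄ = 38.0 / 38.92 = 0.9764 m/s
v_mean = 0.89 × 0.9764 = 0.8690 m/s
Q = A × v_mean = 12.4 × 0.8690 = 10.78 m³/s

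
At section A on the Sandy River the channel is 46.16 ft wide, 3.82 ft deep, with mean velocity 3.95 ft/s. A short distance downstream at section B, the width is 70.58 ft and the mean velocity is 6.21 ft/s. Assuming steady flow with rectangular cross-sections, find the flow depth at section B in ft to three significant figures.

1.59 ft

Q = A₁V₁ = (46.16×3.82) × 3.95 = 696.5 ft³/s
d₂ = Q/(b₂ V₂) = 696.5/(70.58×6.21) = 1.589 ft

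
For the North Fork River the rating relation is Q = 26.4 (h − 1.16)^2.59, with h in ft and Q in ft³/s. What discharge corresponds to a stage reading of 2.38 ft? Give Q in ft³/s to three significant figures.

Q = 26.4 × (2.38 − 1.16)^2.59 = 26.4 × 1.22^2.59 = 44.19 ft³/s

44.2 ft³/s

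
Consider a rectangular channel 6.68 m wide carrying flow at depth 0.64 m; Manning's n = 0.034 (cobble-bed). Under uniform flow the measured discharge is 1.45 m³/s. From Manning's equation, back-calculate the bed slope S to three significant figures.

A = b·y = 6.68 × 0.64 = 4.275 m²
P = b + 2y = 6.68 + 2×0.64 = 7.960 m
R = A/P = 4.275/7.960 = 0.5371 m
S = (Q·n / (1·A·R^(2/3)))² = (1.45×0.034 / (1×4.275×0.6607))² = 0.0003046

0.000305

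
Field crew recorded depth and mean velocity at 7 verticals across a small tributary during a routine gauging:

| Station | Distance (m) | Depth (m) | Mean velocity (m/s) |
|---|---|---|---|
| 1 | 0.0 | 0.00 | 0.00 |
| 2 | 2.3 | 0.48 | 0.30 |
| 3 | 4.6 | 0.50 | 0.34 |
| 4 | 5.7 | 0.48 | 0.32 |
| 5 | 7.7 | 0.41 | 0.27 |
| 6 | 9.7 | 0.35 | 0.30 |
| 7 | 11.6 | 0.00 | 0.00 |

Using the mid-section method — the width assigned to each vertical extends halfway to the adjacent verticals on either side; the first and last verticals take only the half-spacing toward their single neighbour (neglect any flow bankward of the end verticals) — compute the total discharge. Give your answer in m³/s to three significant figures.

1.28 m³/s

w_2 = (4.6 − 0.0)/2 = 2.3 m; q_2 = 0.30 × 0.48 × 2.3 = 0.3312 m³/s
w_3 = (5.7 − 2.3)/2 = 1.7 m; q_3 = 0.34 × 0.50 × 1.7 = 0.2890 m³/s
w_4 = (7.7 − 4.6)/2 = 1.55 m; q_4 = 0.32 × 0.48 × 1.55 = 0.2381 m³/s
w_5 = (9.7 − 5.7)/2 = 2 m; q_5 = 0.27 × 0.41 × 2 = 0.2214 m³/s
w_6 = (11.6 − 7.7)/2 = 1.95 m; q_6 = 0.30 × 0.35 × 1.95 = 0.2048 m³/s
Stations 1, 7 contribute zero (depth or velocity is 0).
Q = Σ qᵢ = 1.284 m³/s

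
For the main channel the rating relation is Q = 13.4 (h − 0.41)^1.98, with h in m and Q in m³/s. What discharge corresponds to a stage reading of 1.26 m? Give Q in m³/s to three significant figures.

9.71 m³/s

Q = 13.4 × (1.26 − 0.41)^1.98 = 13.4 × 0.85^1.98 = 9.713 m³/s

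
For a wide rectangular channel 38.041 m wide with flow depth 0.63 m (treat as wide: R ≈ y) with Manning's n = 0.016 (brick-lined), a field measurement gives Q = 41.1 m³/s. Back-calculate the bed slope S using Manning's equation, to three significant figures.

0.00139

A = b·y = 38.041 × 0.63 = 23.97 m²
Wide channel: R ≈ y = 0.63 m
S = (Q·n / (1·A·R^(2/3)))² = (41.1×0.016 / (1×23.97×0.7349))² = 0.001394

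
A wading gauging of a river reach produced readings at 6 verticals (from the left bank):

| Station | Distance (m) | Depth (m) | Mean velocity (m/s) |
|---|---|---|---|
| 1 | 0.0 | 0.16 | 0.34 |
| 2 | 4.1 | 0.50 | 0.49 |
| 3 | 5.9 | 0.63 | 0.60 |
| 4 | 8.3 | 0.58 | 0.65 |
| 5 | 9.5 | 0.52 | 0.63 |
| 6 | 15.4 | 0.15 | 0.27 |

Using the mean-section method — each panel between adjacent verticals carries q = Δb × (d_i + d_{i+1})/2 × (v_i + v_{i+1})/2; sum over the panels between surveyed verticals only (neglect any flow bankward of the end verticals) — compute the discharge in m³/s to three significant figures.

3.34 m³/s

Panel 1-2: Δb = 4.1 m, d̄ = (0.16+0.50)/2 = 0.33, v̄ = (0.34+0.49)/2 = 0.415 → q = 4.1×0.33×0.415 = 0.5615 m³/s
Panel 2-3: Δb = 1.8 m, d̄ = (0.50+0.63)/2 = 0.565, v̄ = (0.49+0.60)/2 = 0.545 → q = 1.8×0.565×0.545 = 0.5543 m³/s
Panel 3-4: Δb = 2.4 m, d̄ = (0.63+0.58)/2 = 0.605, v̄ = (0.60+0.65)/2 = 0.625 → q = 2.4×0.605×0.625 = 0.9075 m³/s
Panel 4-5: Δb = 1.2 m, d̄ = (0.58+0.52)/2 = 0.55, v̄ = (0.65+0.63)/2 = 0.64 → q = 1.2×0.55×0.64 = 0.4224 m³/s
Panel 5-6: Δb = 5.9 m, d̄ = (0.52+0.15)/2 = 0.335, v̄ = (0.63+0.27)/2 = 0.45 → q = 5.9×0.335×0.45 = 0.8894 m³/s
Q = Σ q = 3.335 m³/s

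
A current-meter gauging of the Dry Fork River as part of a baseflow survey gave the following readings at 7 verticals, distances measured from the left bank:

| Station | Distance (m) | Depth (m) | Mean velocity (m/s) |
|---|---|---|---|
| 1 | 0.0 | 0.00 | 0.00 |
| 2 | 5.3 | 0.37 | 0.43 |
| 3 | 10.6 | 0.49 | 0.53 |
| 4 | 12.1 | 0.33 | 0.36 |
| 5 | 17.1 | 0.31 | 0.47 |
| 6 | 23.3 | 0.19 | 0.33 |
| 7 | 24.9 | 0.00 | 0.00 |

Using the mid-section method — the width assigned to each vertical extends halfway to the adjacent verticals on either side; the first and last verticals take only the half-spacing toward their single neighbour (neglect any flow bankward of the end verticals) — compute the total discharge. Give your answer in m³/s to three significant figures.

3.17 m³/s

w_2 = (10.6 − 0.0)/2 = 5.3 m; q_2 = 0.43 × 0.37 × 5.3 = 0.8432 m³/s
w_3 = (12.1 − 5.3)/2 = 3.4 m; q_3 = 0.53 × 0.49 × 3.4 = 0.8830 m³/s
w_4 = (17.1 − 10.6)/2 = 3.25 m; q_4 = 0.36 × 0.33 × 3.25 = 0.3861 m³/s
w_5 = (23.3 − 12.1)/2 = 5.6 m; q_5 = 0.47 × 0.31 × 5.6 = 0.8159 m³/s
w_6 = (24.9 − 17.1)/2 = 3.9 m; q_6 = 0.33 × 0.19 × 3.9 = 0.2445 m³/s
Stations 1, 7 contribute zero (depth or velocity is 0).
Q = Σ qᵢ = 3.173 m³/s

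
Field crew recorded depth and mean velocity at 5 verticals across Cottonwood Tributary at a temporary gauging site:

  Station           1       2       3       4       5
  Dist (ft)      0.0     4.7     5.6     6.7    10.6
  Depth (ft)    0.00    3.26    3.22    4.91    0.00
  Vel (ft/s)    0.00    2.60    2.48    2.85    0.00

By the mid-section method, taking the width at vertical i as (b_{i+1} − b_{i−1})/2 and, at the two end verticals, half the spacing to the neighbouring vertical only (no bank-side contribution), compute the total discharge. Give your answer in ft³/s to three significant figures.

66.7 ft³/s

w_2 = (5.6 − 0.0)/2 = 2.8 ft; q_2 = 2.60 × 3.26 × 2.8 = 23.73 ft³/s
w_3 = (6.7 − 4.7)/2 = 1 ft; q_3 = 2.48 × 3.22 × 1 = 7.986 ft³/s
w_4 = (10.6 − 5.6)/2 = 2.5 ft; q_4 = 2.85 × 4.91 × 2.5 = 34.98 ft³/s
Stations 1, 5 contribute zero (depth or velocity is 0).
Q = Σ qᵢ = 66.70 ft³/s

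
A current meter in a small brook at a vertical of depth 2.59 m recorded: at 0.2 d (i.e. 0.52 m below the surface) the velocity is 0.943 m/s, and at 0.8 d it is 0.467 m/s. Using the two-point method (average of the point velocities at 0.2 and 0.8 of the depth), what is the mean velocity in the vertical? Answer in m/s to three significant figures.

v̄ = (0.943 + 0.467) / 2 = 0.7050 m/s

0.705 m/s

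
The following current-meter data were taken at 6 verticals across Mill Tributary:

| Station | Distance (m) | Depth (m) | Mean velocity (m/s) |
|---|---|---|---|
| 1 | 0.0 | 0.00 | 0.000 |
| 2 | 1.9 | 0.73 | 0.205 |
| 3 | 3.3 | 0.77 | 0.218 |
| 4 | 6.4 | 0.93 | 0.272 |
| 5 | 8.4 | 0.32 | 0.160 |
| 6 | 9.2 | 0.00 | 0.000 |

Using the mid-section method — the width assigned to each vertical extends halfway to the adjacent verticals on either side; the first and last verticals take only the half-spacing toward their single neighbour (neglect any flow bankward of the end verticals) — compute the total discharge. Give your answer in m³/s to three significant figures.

1.34 m³/s

w_2 = (3.3 − 0.0)/2 = 1.65 m; q_2 = 0.205 × 0.73 × 1.65 = 0.2469 m³/s
w_3 = (6.4 − 1.9)/2 = 2.25 m; q_3 = 0.218 × 0.77 × 2.25 = 0.3777 m³/s
w_4 = (8.4 − 3.3)/2 = 2.55 m; q_4 = 0.272 × 0.93 × 2.55 = 0.6450 m³/s
w_5 = (9.2 − 6.4)/2 = 1.4 m; q_5 = 0.160 × 0.32 × 1.4 = 0.07168 m³/s
Stations 1, 6 contribute zero (depth or velocity is 0).
Q = Σ qᵢ = 1.341 m³/s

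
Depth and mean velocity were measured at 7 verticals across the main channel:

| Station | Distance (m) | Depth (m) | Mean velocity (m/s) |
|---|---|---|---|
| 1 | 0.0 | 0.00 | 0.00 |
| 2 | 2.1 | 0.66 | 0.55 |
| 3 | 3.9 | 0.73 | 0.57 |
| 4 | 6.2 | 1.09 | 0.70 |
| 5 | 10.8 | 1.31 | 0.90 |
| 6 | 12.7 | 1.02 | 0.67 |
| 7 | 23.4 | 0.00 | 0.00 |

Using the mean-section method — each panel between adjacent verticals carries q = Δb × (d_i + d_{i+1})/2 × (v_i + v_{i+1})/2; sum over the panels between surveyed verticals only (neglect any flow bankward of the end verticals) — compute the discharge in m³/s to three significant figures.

Panel 1-2: Δb = 2.1 m, d̄ = (0.00+0.66)/2 = 0.33, v̄ = (0.00+0.55)/2 = 0.275 → q = 2.1×0.33×0.275 = 0.1906 m³/s
Panel 2-3: Δb = 1.8 m, d̄ = (0.66+0.73)/2 = 0.695, v̄ = (0.55+0.57)/2 = 0.56 → q = 1.8×0.695×0.56 = 0.7006 m³/s
Panel 3-4: Δb = 2.3 m, d̄ = (0.73+1.09)/2 = 0.91, v̄ = (0.57+0.70)/2 = 0.635 → q = 2.3×0.91×0.635 = 1.329 m³/s
Panel 4-5: Δb = 4.6 m, d̄ = (1.09+1.31)/2 = 1.2, v̄ = (0.70+0.90)/2 = 0.8 → q = 4.6×1.2×0.8 = 4.416 m³/s
Panel 5-6: Δb = 1.9 m, d̄ = (1.31+1.02)/2 = 1.165, v̄ = (0.90+0.67)/2 = 0.785 → q = 1.9×1.165×0.785 = 1.738 m³/s
Panel 6-7: Δb = 10.7 m, d̄ = (1.02+0.00)/2 = 0.51, v̄ = (0.67+0.00)/2 = 0.335 → q = 10.7×0.51×0.335 = 1.828 m³/s
Q = Σ q = 10.20 m³/s

10.2 m³/s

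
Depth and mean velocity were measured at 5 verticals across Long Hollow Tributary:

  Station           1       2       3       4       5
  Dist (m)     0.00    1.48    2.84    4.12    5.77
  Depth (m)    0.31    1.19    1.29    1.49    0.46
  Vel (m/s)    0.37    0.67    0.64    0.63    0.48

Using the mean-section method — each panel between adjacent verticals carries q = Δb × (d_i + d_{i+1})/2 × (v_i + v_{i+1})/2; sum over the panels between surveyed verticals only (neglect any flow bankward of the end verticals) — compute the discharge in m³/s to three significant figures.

Panel 1-2: Δb = 1.48 m, d̄ = (0.31+1.19)/2 = 0.75, v̄ = (0.37+0.67)/2 = 0.52 → q = 1.48×0.75×0.52 = 0.5772 m³/s
Panel 2-3: Δb = 1.36 m, d̄ = (1.19+1.29)/2 = 1.24, v̄ = (0.67+0.64)/2 = 0.655 → q = 1.36×1.24×0.655 = 1.105 m³/s
Panel 3-4: Δb = 1.28 m, d̄ = (1.29+1.49)/2 = 1.39, v̄ = (0.64+0.63)/2 = 0.635 → q = 1.28×1.39×0.635 = 1.130 m³/s
Panel 4-5: Δb = 1.65 m, d̄ = (1.49+0.46)/2 = 0.975, v̄ = (0.63+0.48)/2 = 0.555 → q = 1.65×0.975×0.555 = 0.8929 m³/s
Q = Σ q = 3.704 m³/s

3.70 m³/s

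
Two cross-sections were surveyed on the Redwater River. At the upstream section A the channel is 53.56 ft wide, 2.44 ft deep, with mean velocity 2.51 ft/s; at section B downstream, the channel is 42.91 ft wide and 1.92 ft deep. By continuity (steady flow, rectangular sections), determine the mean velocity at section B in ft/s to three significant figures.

Q = A₁V₁ = (53.56×2.44) × 2.51 = 328.0 ft³/s
A₂ = 42.91 × 1.92 = 82.39 ft²
V₂ = Q/A₂ = 328.0/82.39 = 3.981 ft/s

3.98 ft/s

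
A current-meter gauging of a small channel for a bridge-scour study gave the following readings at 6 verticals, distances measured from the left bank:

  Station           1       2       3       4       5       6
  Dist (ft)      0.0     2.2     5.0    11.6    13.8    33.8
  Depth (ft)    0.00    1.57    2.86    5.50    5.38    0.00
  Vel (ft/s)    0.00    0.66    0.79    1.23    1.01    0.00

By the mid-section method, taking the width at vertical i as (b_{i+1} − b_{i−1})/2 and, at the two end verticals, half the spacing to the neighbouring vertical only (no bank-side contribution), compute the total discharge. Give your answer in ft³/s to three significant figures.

103 ft³/s

w_2 = (5.0 − 0.0)/2 = 2.5 ft; q_2 = 0.66 × 1.57 × 2.5 = 2.591 ft³/s
w_3 = (11.6 − 2.2)/2 = 4.7 ft; q_3 = 0.79 × 2.86 × 4.7 = 10.62 ft³/s
w_4 = (13.8 − 5.0)/2 = 4.4 ft; q_4 = 1.23 × 5.50 × 4.4 = 29.77 ft³/s
w_5 = (33.8 − 11.6)/2 = 11.1 ft; q_5 = 1.01 × 5.38 × 11.1 = 60.32 ft³/s
Stations 1, 6 contribute zero (depth or velocity is 0).
Q = Σ qᵢ = 103.3 ft³/s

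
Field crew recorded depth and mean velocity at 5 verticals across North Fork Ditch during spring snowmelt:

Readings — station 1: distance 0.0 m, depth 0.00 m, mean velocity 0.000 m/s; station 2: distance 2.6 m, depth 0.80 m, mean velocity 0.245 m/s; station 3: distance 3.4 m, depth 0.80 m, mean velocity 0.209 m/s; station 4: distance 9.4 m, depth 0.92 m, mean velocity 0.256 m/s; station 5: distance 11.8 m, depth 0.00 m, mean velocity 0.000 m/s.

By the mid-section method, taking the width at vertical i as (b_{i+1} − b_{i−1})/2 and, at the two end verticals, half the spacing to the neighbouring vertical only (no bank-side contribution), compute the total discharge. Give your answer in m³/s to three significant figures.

1.89 m³/s

w_2 = (3.4 − 0.0)/2 = 1.7 m; q_2 = 0.245 × 0.80 × 1.7 = 0.3332 m³/s
w_3 = (9.4 − 2.6)/2 = 3.4 m; q_3 = 0.209 × 0.80 × 3.4 = 0.5685 m³/s
w_4 = (11.8 − 3.4)/2 = 4.2 m; q_4 = 0.256 × 0.92 × 4.2 = 0.9892 m³/s
Stations 1, 5 contribute zero (depth or velocity is 0).
Q = Σ qᵢ = 1.891 m³/s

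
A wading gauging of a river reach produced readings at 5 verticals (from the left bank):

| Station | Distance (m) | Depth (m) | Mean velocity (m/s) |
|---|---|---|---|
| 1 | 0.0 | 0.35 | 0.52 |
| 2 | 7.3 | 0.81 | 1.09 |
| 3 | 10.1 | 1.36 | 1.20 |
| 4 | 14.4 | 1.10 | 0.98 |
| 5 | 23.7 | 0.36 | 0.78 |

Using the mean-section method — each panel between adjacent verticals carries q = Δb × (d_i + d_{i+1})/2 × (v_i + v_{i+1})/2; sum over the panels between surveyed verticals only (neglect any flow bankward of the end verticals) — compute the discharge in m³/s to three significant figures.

Panel 1-2: Δb = 7.3 m, d̄ = (0.35+0.81)/2 = 0.58, v̄ = (0.52+1.09)/2 = 0.805 → q = 7.3×0.58×0.805 = 3.408 m³/s
Panel 2-3: Δb = 2.8 m, d̄ = (0.81+1.36)/2 = 1.085, v̄ = (1.09+1.20)/2 = 1.145 → q = 2.8×1.085×1.145 = 3.479 m³/s
Panel 3-4: Δb = 4.3 m, d̄ = (1.36+1.10)/2 = 1.23, v̄ = (1.20+0.98)/2 = 1.09 → q = 4.3×1.23×1.09 = 5.765 m³/s
Panel 4-5: Δb = 9.3 m, d̄ = (1.10+0.36)/2 = 0.73, v̄ = (0.98+0.78)/2 = 0.88 → q = 9.3×0.73×0.88 = 5.974 m³/s
Q = Σ q = 18.63 m³/s

18.6 m³/s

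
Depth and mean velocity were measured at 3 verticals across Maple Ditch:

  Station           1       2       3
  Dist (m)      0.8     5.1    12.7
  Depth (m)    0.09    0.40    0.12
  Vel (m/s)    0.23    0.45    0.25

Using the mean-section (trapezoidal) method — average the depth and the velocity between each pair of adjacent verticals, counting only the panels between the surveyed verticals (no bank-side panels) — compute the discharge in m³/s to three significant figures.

Panel 1-2: Δb = 4.3 m, d̄ = (0.09+0.40)/2 = 0.245, v̄ = (0.23+0.45)/2 = 0.34 → q = 4.3×0.245×0.34 = 0.3582 m³/s
Panel 2-3: Δb = 7.6 m, d̄ = (0.40+0.12)/2 = 0.26, v̄ = (0.45+0.25)/2 = 0.35 → q = 7.6×0.26×0.35 = 0.6916 m³/s
Q = Σ q = 1.050 m³/s

1.05 m³/s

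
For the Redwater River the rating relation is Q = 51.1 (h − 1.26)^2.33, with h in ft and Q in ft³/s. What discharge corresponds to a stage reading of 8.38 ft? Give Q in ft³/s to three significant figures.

4950 ft³/s

Q = 51.1 × (8.38 − 1.26)^2.33 = 51.1 × 7.12^2.33 = 4951 ft³/s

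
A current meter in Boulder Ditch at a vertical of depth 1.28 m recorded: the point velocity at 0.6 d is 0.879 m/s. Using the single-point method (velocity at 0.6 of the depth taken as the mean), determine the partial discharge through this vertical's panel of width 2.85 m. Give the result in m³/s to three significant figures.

v̄ = v₀.₆ = 0.879 m/s
q = v̄ × d × w = 0.8790 × 1.28 × 2.85 = 3.207 m³/s

3.21 m³/s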